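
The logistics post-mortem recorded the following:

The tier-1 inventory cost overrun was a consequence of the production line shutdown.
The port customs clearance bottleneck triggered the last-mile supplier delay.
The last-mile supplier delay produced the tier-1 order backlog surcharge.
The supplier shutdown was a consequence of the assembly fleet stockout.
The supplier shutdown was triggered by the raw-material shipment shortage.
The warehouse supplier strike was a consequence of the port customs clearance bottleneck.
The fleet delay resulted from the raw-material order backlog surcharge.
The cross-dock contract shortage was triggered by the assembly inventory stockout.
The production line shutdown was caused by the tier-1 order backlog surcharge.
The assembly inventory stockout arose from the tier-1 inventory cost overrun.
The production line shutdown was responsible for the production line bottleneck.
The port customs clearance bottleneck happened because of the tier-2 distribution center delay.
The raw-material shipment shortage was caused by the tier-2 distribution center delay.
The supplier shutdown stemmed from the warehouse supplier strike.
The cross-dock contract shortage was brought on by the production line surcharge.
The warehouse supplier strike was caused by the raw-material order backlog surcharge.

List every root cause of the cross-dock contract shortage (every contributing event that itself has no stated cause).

Tracing upstream from the cross-dock contract shortage: the cross-dock contract shortage ← the assembly inventory stockout ← the tier-1 inventory cost overrun ← the production line shutdown ← the tier-1 order backlog surcharge ← the last-mile supplier delay ← the port customs clearance bottleneck ← the tier-2 distribution center delay.
A separate upstream branch: the cross-dock contract shortage ← the production line surcharge.
Each of those chain origins has no stated cause.

the production line surcharge, the tier-2 distribution center delay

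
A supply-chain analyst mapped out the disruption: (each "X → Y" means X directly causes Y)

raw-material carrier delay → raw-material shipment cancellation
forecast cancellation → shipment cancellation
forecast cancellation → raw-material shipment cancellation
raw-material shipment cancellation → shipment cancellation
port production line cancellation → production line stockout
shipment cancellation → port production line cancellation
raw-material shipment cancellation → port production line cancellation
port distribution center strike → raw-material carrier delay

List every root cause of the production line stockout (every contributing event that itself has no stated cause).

the forecast cancellation, the port distribution center strike

Tracing upstream from the production line stockout: the production line stockout ← the port production line cancellation ← the raw-material shipment cancellation ← the forecast cancellation.
A separate upstream branch: the production line stockout ← the port production line cancellation ← the raw-material shipment cancellation ← the raw-material carrier delay ← the port distribution center strike.
Each of those chain origins has no stated cause.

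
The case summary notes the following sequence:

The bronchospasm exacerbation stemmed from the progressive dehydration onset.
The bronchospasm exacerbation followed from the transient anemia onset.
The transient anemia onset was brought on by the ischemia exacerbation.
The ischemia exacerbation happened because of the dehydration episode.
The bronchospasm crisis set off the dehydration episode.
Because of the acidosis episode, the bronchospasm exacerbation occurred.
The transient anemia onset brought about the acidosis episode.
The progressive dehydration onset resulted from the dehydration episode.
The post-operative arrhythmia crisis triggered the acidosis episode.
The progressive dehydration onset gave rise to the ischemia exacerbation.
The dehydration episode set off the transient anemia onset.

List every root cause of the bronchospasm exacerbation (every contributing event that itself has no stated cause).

the bronchospasm crisis, the post-operative arrhythmia crisis

Tracing upstream from the bronchospasm exacerbation: the bronchospasm exacerbation ← the progressive dehydration onset ← the dehydration episode ← the bronchospasm crisis.
A separate upstream branch: the bronchospasm exacerbation ← the acidosis episode ← the post-operative arrhythmia crisis.
Each of those chain origins has no stated cause.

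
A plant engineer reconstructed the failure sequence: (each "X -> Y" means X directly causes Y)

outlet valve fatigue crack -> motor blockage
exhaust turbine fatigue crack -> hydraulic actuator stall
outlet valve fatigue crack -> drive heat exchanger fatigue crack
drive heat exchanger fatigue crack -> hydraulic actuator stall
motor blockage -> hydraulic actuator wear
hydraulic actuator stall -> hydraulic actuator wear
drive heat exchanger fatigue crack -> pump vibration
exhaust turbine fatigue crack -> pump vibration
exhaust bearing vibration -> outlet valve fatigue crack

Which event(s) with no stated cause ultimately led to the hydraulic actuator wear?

Tracing upstream from the hydraulic actuator wear: the hydraulic actuator wear ← the motor blockage ← the outlet valve fatigue crack ← the exhaust bearing vibration.
A separate upstream branch: the hydraulic actuator wear ← the hydraulic actuator stall ← the exhaust turbine fatigue crack.
Each of those chain origins has no stated cause.

the exhaust bearing vibration, the exhaust turbine fatigue crack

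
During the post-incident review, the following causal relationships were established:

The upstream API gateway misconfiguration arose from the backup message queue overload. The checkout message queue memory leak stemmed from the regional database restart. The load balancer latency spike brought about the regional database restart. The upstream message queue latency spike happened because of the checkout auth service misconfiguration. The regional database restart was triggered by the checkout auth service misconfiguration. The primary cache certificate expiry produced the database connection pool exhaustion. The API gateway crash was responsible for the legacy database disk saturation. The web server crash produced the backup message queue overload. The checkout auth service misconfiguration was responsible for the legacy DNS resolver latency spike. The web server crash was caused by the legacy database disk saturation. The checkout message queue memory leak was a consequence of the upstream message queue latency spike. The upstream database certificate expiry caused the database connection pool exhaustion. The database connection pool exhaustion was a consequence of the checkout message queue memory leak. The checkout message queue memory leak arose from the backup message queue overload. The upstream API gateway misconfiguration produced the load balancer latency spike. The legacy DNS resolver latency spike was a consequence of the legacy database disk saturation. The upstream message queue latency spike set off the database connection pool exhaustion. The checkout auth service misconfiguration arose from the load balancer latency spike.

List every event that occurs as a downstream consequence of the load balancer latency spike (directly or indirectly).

Direct effects: the checkout auth service misconfiguration, the regional database restart.
2 steps out: the upstream message queue latency spike, the legacy DNS resolver latency spike, the checkout message queue memory leak.
3 steps out: the database connection pool exhaustion.
Not reachable from it: the API gateway crash, the legacy database disk saturation, the web server crash, the backup message queue overload, the upstream API gateway misconfiguration, the primary cache certificate expiry, the upstream database certificate expiry.

the checkout auth service misconfiguration, the checkout message queue memory leak, the database connection pool exhaustion, the legacy DNS resolver latency spike, the regional database restart, the upstream message queue latency spike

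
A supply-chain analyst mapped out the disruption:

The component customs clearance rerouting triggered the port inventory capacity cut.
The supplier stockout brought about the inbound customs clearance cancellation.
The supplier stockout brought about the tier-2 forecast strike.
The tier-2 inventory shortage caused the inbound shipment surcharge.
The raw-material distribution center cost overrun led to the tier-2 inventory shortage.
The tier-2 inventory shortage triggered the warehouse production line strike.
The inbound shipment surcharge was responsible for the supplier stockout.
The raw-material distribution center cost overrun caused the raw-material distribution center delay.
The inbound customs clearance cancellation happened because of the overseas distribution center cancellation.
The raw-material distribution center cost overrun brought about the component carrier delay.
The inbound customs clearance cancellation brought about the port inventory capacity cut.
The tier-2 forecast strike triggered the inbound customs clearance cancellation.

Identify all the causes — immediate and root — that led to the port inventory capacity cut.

Immediate causes of the port inventory capacity cut: the component customs clearance rerouting, the inbound customs clearance cancellation.
Further upstream: the overseas distribution center cancellation, the raw-material distribution center cost overrun, the tier-2 inventory shortage, the inbound shipment surcharge, the supplier stockout, the tier-2 forecast strike.

the component customs clearance rerouting, the inbound customs clearance cancellation, the inbound shipment surcharge, the overseas distribution center cancellation, the raw-material distribution center cost overrun, the supplier stockout, the tier-2 forecast strike, the tier-2 inventory shortage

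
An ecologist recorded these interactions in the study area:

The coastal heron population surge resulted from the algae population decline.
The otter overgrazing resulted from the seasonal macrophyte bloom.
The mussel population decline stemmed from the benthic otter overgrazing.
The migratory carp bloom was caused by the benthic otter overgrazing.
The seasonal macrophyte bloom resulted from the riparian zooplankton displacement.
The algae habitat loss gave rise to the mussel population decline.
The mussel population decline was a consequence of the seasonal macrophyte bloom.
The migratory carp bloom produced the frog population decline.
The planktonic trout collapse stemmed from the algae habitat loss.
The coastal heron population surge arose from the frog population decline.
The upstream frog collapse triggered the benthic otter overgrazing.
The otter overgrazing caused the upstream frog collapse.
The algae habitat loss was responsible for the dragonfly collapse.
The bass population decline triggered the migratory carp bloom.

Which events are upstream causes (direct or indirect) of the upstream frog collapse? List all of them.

Immediate cause of the upstream frog collapse: the otter overgrazing.
Further upstream: the riparian zooplankton displacement, the seasonal macrophyte bloom.

the otter overgrazing, the riparian zooplankton displacement, the seasonal macrophyte bloom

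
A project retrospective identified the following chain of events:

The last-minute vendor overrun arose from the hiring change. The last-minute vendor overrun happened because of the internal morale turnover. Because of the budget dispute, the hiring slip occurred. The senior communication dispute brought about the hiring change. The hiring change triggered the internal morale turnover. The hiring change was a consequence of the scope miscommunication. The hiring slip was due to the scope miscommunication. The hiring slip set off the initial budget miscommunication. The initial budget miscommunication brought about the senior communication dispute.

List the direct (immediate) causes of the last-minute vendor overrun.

the hiring change, the internal morale turnover

Upstream contributors include the scope miscommunication, the hiring slip, the initial budget miscommunication, the senior communication dispute, the budget dispute, but only the hiring change, the internal morale turnover feed directly into the last-minute vendor overrun.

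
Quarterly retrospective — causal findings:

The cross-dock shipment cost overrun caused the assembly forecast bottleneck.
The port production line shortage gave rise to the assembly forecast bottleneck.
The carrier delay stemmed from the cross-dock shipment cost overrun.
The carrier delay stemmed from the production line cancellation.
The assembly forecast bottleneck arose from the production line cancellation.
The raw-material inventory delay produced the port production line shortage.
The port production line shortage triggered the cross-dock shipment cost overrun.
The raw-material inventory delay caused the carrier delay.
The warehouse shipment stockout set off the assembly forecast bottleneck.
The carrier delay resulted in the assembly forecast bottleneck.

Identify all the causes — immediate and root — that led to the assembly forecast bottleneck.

Immediate causes of the assembly forecast bottleneck: the production line cancellation, the port production line shortage, the cross-dock shipment cost overrun, the warehouse shipment stockout, the carrier delay.
Further upstream: the raw-material inventory delay.

the carrier delay, the cross-dock shipment cost overrun, the port production line shortage, the production line cancellation, the raw-material inventory delay, the warehouse shipment stockout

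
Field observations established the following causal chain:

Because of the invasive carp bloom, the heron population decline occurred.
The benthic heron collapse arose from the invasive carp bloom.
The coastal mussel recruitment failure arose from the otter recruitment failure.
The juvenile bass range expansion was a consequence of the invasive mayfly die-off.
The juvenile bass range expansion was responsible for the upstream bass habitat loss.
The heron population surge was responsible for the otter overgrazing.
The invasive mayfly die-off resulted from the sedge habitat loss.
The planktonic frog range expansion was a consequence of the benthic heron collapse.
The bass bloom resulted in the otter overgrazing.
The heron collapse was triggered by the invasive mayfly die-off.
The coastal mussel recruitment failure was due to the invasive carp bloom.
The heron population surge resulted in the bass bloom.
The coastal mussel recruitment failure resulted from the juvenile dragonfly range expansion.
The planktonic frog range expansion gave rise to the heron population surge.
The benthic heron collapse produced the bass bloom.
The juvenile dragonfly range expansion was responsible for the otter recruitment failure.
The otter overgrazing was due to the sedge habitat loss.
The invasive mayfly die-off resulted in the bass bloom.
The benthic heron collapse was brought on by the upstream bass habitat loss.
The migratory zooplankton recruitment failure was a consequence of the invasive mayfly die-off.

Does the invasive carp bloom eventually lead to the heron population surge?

Yes

There is a causal chain: the invasive carp bloom → the benthic heron collapse → the planktonic frog range expansion → the heron population surge.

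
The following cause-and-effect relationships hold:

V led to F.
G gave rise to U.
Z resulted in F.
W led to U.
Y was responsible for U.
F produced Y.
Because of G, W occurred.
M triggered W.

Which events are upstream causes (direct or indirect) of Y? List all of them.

Immediate cause of Y: F.
Further upstream: Z, V.

F, V, Z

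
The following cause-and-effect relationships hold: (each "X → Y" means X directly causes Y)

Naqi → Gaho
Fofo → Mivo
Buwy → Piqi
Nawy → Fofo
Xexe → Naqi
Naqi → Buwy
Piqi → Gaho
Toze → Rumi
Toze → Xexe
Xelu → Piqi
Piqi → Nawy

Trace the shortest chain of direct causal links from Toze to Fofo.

Toze → Xexe → Naqi → Buwy → Piqi → Nawy → Fofo

Toze → Xexe
Xexe → Naqi
Naqi → Buwy
Buwy → Piqi
Piqi → Nawy
Nawy → Fofo
Length: 6 steps.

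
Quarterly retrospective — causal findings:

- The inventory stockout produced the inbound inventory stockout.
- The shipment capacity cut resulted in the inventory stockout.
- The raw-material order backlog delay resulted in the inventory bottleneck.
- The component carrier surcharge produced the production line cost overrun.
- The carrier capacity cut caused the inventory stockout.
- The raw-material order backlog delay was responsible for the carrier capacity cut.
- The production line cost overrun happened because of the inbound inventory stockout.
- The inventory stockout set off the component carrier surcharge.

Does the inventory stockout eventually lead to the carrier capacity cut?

The inventory stockout leads to the inbound inventory stockout, the component carrier surcharge, the production line cost overrun; the carrier capacity cut is not among them.

No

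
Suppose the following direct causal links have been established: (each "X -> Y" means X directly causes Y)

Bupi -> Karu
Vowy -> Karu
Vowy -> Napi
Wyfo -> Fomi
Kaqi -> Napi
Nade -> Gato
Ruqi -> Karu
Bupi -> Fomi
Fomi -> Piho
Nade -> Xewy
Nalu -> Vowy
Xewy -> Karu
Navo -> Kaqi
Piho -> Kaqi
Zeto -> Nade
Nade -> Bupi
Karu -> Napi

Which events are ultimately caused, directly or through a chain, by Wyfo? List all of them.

Fomi, Kaqi, Napi, Piho

Direct effects: Fomi.
2 steps out: Piho.
3 steps out: Kaqi.
4 steps out: Napi.
Not reachable from it: Navo, Zeto, Nade, Gato, Bupi, Ruqi, Nalu, Xewy, Vowy, Karu.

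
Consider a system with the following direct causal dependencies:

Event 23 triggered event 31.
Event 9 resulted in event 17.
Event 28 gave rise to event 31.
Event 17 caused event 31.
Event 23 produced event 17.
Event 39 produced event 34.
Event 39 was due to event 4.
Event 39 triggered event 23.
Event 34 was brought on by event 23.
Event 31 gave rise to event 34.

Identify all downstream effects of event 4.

event 17, event 23, event 31, event 34, event 39

Direct effects: event 39.
2 steps out: event 23, event 34.
3 steps out: event 17, event 31.
Not reachable from it: event 28, event 9.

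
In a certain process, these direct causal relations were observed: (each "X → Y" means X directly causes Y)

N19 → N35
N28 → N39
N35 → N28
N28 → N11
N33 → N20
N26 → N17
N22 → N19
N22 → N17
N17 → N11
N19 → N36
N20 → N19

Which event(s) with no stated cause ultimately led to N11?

N22, N26, N33

Tracing upstream from N11: N11 ← N28 ← N35 ← N19 ← N20 ← N33.
A separate upstream branch: N11 ← N17 ← N22.
A separate upstream branch: N11 ← N17 ← N26.
Each of those chain origins has no stated cause.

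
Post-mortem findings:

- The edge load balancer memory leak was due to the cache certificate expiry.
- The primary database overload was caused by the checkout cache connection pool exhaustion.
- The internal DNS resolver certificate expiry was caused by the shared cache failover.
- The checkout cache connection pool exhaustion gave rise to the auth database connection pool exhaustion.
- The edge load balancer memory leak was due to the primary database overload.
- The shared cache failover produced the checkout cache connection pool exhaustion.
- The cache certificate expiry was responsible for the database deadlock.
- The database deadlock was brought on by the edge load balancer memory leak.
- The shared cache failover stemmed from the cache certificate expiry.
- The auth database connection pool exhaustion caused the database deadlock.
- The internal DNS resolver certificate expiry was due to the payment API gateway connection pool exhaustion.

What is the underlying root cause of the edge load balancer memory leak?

the cache certificate expiry

Tracing upstream from the edge load balancer memory leak: the edge load balancer memory leak ← the cache certificate expiry.
The cache certificate expiry has no stated cause, so it is the root.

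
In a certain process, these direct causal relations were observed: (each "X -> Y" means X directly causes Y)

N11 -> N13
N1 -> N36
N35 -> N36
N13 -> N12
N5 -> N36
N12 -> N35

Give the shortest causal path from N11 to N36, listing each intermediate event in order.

N11 → N13
N13 → N12
N12 → N35
N35 → N36
Length: 4 steps.

N11 → N13 → N12 → N35 → N36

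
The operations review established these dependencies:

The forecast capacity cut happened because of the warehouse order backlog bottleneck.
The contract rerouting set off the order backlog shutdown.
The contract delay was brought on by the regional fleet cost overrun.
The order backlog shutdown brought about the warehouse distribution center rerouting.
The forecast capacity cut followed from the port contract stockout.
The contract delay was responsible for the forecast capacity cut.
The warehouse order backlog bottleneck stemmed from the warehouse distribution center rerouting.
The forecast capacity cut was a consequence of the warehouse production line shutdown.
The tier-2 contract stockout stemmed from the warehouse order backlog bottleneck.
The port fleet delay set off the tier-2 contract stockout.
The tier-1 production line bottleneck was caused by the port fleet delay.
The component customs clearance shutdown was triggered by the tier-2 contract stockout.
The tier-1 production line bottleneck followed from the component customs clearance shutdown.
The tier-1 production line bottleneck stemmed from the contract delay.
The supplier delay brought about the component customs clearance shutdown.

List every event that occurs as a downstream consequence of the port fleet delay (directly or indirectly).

the component customs clearance shutdown, the tier-1 production line bottleneck, the tier-2 contract stockout

Direct effects: the tier-2 contract stockout, the tier-1 production line bottleneck.
2 steps out: the component customs clearance shutdown.
Not reachable from it: the port contract stockout, the regional fleet cost overrun, the contract rerouting, the order backlog shutdown, the contract delay, the warehouse distribution center rerouting, the supplier delay, the warehouse order backlog bottleneck, the warehouse production line shutdown, the forecast capacity cut.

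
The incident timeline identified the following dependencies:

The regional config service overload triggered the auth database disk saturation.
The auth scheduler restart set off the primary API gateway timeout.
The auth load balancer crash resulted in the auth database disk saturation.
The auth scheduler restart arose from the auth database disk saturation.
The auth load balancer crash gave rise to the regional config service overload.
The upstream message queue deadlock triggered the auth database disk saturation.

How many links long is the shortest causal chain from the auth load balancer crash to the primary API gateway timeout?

3

Shortest chain: the auth load balancer crash → the auth database disk saturation → the auth scheduler restart → the primary API gateway timeout.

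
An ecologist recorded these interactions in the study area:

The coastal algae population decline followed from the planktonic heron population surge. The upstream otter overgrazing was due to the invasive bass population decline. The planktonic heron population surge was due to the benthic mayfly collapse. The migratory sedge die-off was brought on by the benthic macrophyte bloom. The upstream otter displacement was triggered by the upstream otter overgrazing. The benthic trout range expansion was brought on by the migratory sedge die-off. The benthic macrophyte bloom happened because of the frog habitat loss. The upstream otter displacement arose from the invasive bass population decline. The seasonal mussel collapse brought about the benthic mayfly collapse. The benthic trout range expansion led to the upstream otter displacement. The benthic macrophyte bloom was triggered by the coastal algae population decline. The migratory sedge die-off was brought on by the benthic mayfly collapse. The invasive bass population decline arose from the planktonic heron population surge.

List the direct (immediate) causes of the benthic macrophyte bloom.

the coastal algae population decline, the frog habitat loss

Upstream contributors include the seasonal mussel collapse, the benthic mayfly collapse, the planktonic heron population surge, but only the coastal algae population decline, the frog habitat loss feed directly into the benthic macrophyte bloom.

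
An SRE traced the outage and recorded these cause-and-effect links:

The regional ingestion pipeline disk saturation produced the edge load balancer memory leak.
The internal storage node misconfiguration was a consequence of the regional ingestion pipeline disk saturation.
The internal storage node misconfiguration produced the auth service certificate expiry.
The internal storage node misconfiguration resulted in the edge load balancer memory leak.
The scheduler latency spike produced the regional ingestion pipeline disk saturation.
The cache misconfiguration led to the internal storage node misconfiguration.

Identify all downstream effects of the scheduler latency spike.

the auth service certificate expiry, the edge load balancer memory leak, the internal storage node misconfiguration, the regional ingestion pipeline disk saturation

Direct effects: the regional ingestion pipeline disk saturation.
2 steps out: the internal storage node misconfiguration, the edge load balancer memory leak.
3 steps out: the auth service certificate expiry.
Not reachable from it: the cache misconfiguration.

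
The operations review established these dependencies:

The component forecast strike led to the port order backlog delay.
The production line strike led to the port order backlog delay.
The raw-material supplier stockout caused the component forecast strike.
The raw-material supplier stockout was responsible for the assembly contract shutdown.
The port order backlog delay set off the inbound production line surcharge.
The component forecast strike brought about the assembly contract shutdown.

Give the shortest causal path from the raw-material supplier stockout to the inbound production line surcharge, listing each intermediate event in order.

the raw-material supplier stockout → the component forecast strike
the component forecast strike → the port order backlog delay
the port order backlog delay → the inbound production line surcharge
Length: 3 steps.

the raw-material supplier stockout → the component forecast strike → the port order backlog delay → the inbound production line surcharge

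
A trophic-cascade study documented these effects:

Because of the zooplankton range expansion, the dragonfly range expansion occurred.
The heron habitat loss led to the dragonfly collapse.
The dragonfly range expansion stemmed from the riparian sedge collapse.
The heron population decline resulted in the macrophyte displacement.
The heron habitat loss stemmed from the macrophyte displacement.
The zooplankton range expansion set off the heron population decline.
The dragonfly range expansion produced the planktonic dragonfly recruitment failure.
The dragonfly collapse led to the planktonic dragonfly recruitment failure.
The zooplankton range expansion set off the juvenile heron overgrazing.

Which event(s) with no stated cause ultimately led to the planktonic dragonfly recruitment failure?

the riparian sedge collapse, the zooplankton range expansion

Tracing upstream from the planktonic dragonfly recruitment failure: the planktonic dragonfly recruitment failure ← the dragonfly range expansion ← the riparian sedge collapse.
A separate upstream branch: the planktonic dragonfly recruitment failure ← the dragonfly range expansion ← the zooplankton range expansion.
Each of those chain origins has no stated cause.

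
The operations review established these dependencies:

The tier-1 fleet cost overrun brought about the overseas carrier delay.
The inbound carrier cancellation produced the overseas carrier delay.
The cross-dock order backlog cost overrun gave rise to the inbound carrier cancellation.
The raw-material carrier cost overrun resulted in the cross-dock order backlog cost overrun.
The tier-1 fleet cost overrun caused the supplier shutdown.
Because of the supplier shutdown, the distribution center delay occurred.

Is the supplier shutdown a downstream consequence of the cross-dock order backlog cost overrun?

No

The cross-dock order backlog cost overrun leads to the inbound carrier cancellation, the overseas carrier delay; the supplier shutdown is not among them.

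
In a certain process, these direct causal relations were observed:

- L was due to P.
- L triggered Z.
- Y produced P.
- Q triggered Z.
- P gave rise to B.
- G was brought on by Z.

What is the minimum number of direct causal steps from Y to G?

Shortest chain: Y → P → L → Z → G.

4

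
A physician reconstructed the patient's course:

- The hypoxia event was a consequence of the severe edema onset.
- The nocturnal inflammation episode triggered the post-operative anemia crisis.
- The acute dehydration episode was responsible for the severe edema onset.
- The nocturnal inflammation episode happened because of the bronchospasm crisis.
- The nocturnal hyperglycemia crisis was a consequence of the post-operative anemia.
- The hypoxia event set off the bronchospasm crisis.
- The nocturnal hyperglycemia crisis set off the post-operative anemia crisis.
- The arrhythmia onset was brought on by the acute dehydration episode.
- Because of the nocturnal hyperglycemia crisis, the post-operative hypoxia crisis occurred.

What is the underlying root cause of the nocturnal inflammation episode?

the acute dehydration episode

Tracing upstream from the nocturnal inflammation episode: the nocturnal inflammation episode ← the bronchospasm crisis ← the hypoxia event ← the severe edema onset ← the acute dehydration episode.
The acute dehydration episode has no stated cause, so it is the root.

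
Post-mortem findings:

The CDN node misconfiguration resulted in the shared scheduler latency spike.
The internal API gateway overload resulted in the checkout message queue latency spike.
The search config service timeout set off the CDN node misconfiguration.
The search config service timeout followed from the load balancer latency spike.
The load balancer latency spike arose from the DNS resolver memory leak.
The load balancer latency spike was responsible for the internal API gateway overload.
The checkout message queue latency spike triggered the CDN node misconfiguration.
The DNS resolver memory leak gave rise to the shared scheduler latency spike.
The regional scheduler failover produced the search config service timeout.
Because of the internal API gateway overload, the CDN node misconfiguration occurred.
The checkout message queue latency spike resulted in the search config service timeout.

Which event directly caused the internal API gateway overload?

Upstream contributors include the DNS resolver memory leak, but only the load balancer latency spike feeds directly into the internal API gateway overload.

the load balancer latency spike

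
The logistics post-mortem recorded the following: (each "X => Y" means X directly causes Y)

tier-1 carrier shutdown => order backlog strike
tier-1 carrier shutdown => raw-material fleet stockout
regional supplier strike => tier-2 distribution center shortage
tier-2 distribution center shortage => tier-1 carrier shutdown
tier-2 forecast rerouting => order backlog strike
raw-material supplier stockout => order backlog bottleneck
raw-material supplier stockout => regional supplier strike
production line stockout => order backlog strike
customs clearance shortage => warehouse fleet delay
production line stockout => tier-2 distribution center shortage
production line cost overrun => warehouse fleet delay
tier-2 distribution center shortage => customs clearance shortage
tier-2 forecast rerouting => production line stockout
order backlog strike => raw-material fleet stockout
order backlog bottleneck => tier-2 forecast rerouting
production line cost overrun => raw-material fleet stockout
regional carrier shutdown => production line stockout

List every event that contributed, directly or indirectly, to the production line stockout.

the order backlog bottleneck, the raw-material supplier stockout, the regional carrier shutdown, the tier-2 forecast rerouting

Immediate causes of the production line stockout: the regional carrier shutdown, the tier-2 forecast rerouting.
Further upstream: the raw-material supplier stockout, the order backlog bottleneck.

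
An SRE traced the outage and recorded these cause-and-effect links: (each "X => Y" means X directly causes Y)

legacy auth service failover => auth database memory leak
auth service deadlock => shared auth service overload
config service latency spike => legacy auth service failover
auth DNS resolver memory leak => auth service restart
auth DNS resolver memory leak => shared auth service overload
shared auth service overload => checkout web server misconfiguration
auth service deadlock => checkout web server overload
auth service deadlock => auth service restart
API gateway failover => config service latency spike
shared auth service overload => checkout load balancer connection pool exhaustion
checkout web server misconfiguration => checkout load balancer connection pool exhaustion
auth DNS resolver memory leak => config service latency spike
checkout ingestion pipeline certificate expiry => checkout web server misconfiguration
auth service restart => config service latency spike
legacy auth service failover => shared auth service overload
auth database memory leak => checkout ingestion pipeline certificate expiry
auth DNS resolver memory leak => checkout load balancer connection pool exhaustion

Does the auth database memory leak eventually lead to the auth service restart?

No

The auth database memory leak leads to the checkout ingestion pipeline certificate expiry, the checkout web server misconfiguration, the checkout load balancer connection pool exhaustion; the auth service restart is not among them.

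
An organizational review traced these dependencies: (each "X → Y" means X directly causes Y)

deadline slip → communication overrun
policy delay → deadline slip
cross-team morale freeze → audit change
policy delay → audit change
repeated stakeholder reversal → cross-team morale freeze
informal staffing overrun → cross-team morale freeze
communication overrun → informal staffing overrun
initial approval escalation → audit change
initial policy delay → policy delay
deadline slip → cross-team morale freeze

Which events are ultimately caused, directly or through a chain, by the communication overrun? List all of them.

Direct effects: the informal staffing overrun.
2 steps out: the cross-team morale freeze.
3 steps out: the audit change.
Not reachable from it: the initial policy delay, the policy delay, the deadline slip, the repeated stakeholder reversal, the initial approval escalation.

the audit change, the cross-team morale freeze, the informal staffing overrun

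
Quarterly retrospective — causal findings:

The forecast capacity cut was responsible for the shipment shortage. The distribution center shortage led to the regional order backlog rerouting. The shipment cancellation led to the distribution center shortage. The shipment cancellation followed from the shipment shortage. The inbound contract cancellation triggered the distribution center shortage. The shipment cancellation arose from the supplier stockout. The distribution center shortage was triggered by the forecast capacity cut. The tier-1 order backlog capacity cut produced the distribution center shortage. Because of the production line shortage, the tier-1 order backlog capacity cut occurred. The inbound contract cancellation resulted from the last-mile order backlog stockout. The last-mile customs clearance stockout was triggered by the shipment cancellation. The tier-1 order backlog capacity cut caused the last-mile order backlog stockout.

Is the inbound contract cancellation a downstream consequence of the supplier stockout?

The supplier stockout leads to the shipment cancellation, the distribution center shortage, the last-mile customs clearance stockout, the regional order backlog rerouting; the inbound contract cancellation is not among them.

No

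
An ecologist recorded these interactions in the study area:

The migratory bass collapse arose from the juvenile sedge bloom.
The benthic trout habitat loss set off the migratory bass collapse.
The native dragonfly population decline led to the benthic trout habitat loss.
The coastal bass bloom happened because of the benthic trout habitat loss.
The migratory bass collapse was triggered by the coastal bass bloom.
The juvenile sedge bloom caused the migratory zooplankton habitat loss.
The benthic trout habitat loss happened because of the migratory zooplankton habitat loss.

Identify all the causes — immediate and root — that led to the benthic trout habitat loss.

Immediate causes of the benthic trout habitat loss: the migratory zooplankton habitat loss, the native dragonfly population decline.
Further upstream: the juvenile sedge bloom.

the juvenile sedge bloom, the migratory zooplankton habitat loss, the native dragonfly population decline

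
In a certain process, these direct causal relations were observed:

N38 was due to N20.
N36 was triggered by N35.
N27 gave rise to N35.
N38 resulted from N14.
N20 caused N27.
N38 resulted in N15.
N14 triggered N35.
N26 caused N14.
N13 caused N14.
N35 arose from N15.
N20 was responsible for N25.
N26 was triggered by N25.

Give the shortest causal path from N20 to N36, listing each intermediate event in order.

N20 → N27
N27 → N35
N35 → N36
Length: 3 steps.

N20 → N27 → N35 → N36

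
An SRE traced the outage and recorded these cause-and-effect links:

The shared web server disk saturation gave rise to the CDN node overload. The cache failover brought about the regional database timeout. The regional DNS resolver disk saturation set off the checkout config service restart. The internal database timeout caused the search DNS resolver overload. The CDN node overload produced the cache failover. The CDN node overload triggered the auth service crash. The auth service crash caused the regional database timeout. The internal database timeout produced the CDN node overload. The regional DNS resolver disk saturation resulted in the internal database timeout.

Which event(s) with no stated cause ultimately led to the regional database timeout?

the regional DNS resolver disk saturation, the shared web server disk saturation

Tracing upstream from the regional database timeout: the regional database timeout ← the auth service crash ← the CDN node overload ← the internal database timeout ← the regional DNS resolver disk saturation.
A separate upstream branch: the regional database timeout ← the auth service crash ← the CDN node overload ← the shared web server disk saturation.
Each of those chain origins has no stated cause.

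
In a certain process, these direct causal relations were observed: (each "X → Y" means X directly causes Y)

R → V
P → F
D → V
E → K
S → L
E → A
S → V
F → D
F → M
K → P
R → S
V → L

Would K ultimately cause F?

There is a causal chain: K → P → F.

Yes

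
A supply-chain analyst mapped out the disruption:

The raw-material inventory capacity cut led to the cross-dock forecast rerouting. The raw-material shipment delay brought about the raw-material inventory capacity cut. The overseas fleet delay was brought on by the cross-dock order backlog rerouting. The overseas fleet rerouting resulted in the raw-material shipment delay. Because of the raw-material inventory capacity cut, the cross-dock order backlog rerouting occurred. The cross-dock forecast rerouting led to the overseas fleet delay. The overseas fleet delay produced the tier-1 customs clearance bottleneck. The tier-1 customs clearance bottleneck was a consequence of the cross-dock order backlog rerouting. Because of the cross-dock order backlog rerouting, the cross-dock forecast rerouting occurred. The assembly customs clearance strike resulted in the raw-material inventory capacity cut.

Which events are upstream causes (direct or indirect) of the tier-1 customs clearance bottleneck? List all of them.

Immediate causes of the tier-1 customs clearance bottleneck: the cross-dock order backlog rerouting, the overseas fleet delay.
Further upstream: the overseas fleet rerouting, the raw-material shipment delay, the raw-material inventory capacity cut, the cross-dock forecast rerouting, the assembly customs clearance strike.

the assembly customs clearance strike, the cross-dock forecast rerouting, the cross-dock order backlog rerouting, the overseas fleet delay, the overseas fleet rerouting, the raw-material inventory capacity cut, the raw-material shipment delay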